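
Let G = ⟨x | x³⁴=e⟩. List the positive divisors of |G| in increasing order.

|G| = 34 = 2 · 17. By Lagrange's theorem the order of any subgroup divides 34; the divisors of 34 are 1, 2, 17, 34.

Answer: 1, 2, 17, 34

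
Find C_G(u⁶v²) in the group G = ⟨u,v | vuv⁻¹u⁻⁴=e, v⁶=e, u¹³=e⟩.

⟨u⁶v²⟩ ⊆ C_G(u⁶v²) since powers of u⁶v² commute with u⁶v²; so |C_G(u⁶v²)| ≥ |⟨u⁶v²⟩| = 3.
By orbit–stabilizer, |C_G(u⁶v²)| = |G| / |conj. class of u⁶v²| = 78 / 13 = 6.
The 6 elements commuting with u⁶v² are {e, uv⁵, u⁹v, u⁶v², u⁷v³, u¹¹v⁴}.

Answer: {e, uv⁵, u⁹v, u⁶v², u⁷v³, u¹¹v⁴}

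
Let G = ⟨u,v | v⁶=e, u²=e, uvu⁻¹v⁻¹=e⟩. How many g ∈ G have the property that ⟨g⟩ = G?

⟨g⟩ = G would require ord(g) = |G| = 12, but the maximum element order in G is 6 < 12. So G is not cyclic and no single element generates it: the count is 0.

Answer: 0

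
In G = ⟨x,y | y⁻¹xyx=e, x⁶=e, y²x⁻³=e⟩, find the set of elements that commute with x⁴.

⟨x⁴⟩ ⊆ C_G(x⁴) since powers of x⁴ commute with x⁴; so |C_G(x⁴)| ≥ |⟨x⁴⟩| = 3.
By orbit–stabilizer, |C_G(x⁴)| = |G| / |conj. class of x⁴| = 12 / 2 = 6.
The 6 elements commuting with x⁴ are {e, x, x², x³, x⁴, x⁵}.

Answer: {e, x, x², x³, x⁴, x⁵}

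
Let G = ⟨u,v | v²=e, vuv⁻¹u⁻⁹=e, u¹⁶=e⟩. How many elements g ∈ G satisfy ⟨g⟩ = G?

⟨g⟩ = G would require ord(g) = |G| = 32, but the maximum element order in G is 16 < 32. So G is not cyclic and no single element generates it: the count is 0.

Answer: 0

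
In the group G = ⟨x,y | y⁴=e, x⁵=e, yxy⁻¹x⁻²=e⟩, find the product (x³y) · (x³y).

Compute (x³y) · (x³y) by multiplying left to right and reducing via the relations at each step:
  (x³y) · x³ = x⁴y
  (x⁴y) · y = x⁴y²

Answer: x⁴y²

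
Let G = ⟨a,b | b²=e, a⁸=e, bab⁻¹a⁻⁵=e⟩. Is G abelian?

a·b = ab but b·a = a⁵b, so a·b ≠ b·a and G is not abelian.

Answer: No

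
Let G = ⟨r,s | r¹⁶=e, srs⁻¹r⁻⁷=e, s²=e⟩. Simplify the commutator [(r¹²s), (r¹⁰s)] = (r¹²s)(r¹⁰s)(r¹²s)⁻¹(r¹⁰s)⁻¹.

[(r¹²s), (r¹⁰s)] = (r¹²s)·(r¹⁰s)·(r¹²s)⁻¹·(r¹⁰s)⁻¹.
  (r¹²s) · (r¹⁰s) = r²
  (r²) · (r¹²s) = r¹⁴s
  (r¹⁴s) · (r¹⁰s) = r⁴

Answer: r⁴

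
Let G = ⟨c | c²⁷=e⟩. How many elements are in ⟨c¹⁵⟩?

|⟨c¹⁵⟩| equals the order of c¹⁵. Compute successive powers until reaching e:
  (c¹⁵)¹ = c¹⁵, (c¹⁵)² = c³, (c¹⁵)³ = c¹⁸, (c¹⁵)⁴ = c⁶, (c¹⁵)⁵ = c²¹, (c¹⁵)⁶ = c⁹, (c¹⁵)⁷ = c²⁴, (c¹⁵)⁸ = c¹², (c¹⁵)⁹ = e.
The smallest positive k with (c¹⁵)ᵏ = e is 9, so |⟨c¹⁵⟩| = 9.

Answer: 9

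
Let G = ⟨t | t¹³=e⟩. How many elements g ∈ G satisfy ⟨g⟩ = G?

G is cyclic of order 13. An element generates G iff its order is 13, and a cyclic group of order 13 has exactly φ(13) = 12 such elements.

Answer: 12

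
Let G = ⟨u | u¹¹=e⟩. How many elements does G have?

G is generated by a single element, so G is cyclic. The relator gives u¹¹ = e and no smaller power is forced to be e, so the 11 powers {e, u, u², u³, u⁴, u⁵, u⁶, u⁷, u⁸, u⁹, u¹⁰} are distinct. Hence |G| = 11.

Answer: 11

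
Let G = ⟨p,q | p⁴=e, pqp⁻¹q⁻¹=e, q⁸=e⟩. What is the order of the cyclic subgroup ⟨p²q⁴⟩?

|⟨p²q⁴⟩| equals the order of p²q⁴. Compute successive powers until reaching e:
  (p²q⁴)¹ = p²q⁴, (p²q⁴)² = e.
The smallest positive k with (p²q⁴)ᵏ = e is 2, so |⟨p²q⁴⟩| = 2.

Answer: 2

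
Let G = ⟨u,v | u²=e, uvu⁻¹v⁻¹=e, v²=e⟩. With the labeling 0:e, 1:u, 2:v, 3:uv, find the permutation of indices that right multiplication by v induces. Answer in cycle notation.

(0 2)(1 3)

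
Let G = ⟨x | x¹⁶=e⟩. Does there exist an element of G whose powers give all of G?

|G| = 16. The element x has order 16 (its powers give 16 distinct elements), so ⟨x⟩ = G and G is cyclic.

Answer: Yes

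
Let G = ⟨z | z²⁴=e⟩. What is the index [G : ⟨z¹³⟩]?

First find ord(z¹³) by computing successive powers:
  (z¹³)¹ = z¹³, (z¹³)² = z², (z¹³)³ = z¹⁵, (z¹³)⁴ = z⁴, (z¹³)⁵ = z¹⁷, (z¹³)⁶ = z⁶, (z¹³)⁷ = z¹⁹, (z¹³)⁸ = z⁸, (z¹³)⁹ = z²¹, (z¹³)¹⁰ = z¹⁰, (z¹³)¹¹ = z²³, (z¹³)¹² = z¹², (z¹³)¹³ = z, (z¹³)¹⁴ = z¹⁴, (z¹³)¹⁵ = z³, (z¹³)¹⁶ = z¹⁶, (z¹³)¹⁷ = z⁵, (z¹³)¹⁸ = z¹⁸, (z¹³)¹⁹ = z⁷, (z¹³)²⁰ = z²⁰, (z¹³)²¹ = z⁹, (z¹³)²² = z²², (z¹³)²³ = z¹¹, (z¹³)²⁴ = e.
So |⟨z¹³⟩| = ord(z¹³) = 24. With |G| = 24, by Lagrange [G : ⟨z¹³⟩] = 24/24 = 1.

Answer: 1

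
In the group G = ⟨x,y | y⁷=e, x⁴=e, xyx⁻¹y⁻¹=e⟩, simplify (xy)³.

Compute successive powers of (xy), reducing at each step:
  (xy)²: (xy) · x = x²y;   (x²y) · y = x²y²
  (xy)³: (x²y²) · x = x³y²;   (x³y²) · y = x³y³

Answer: x³y³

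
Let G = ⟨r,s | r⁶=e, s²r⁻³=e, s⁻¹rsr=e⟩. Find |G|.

Enumerate words in the generators, reducing via the relations: the distinct elements are
  {e, r, s, rs, r², r³, r⁴, r⁵, r²s, s⁻¹, rs⁻¹, r²s⁻¹}.
No further products give new elements, so |G| = 12.

Answer: 12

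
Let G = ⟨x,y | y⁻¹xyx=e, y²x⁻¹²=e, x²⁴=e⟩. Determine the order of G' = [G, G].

G' = [G, G] is generated by all commutators. The generator-pair commutators are: [x, y] = x².
The subgroup they normally generate is {e, x², x⁴, x⁶, x⁸, x¹⁰, x¹², x¹⁴, x¹⁶, x¹⁸, x²⁰, x²²}, of order 12.
Check: |G/G'| = 48/12 = 4 is the order of the abelianisation.

Answer: 12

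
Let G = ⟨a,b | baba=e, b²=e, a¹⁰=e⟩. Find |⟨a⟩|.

|⟨a⟩| equals the order of a. Compute successive powers until reaching e:
  a¹ = a, a² = a², a³ = a³, a⁴ = a⁴, a⁵ = a⁵, a⁶ = a⁶, a⁷ = a⁷, a⁸ = a⁸, a⁹ = a⁹, a¹⁰ = e.
The smallest positive k with aᵏ = e is 10, so |⟨a⟩| = 10.

Answer: 10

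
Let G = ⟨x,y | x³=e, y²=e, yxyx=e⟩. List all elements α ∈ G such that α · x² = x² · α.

⟨x²⟩ ⊆ C_G(x²) since powers of x² commute with x²; so |C_G(x²)| ≥ |⟨x²⟩| = 3.
By orbit–stabilizer, |C_G(x²)| = |G| / |conj. class of x²| = 6 / 2 = 3.
The 3 elements commuting with x² are {e, x, x²}.

Answer: {e, x, x²}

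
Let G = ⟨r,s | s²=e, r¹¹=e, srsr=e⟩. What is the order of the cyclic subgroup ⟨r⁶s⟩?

|⟨r⁶s⟩| equals the order of r⁶s. Compute successive powers until reaching e:
  (r⁶s)¹ = r⁶s, (r⁶s)² = e.
The smallest positive k with (r⁶s)ᵏ = e is 2, so |⟨r⁶s⟩| = 2.

Answer: 2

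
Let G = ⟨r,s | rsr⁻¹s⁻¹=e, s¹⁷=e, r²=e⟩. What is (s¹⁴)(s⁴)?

Compute (s¹⁴) · (s⁴) by multiplying left to right and reducing via the relations at each step:
  (s¹⁴) · s⁴ = s

Answer: s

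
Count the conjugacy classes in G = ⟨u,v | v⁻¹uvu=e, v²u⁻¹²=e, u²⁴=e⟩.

The conjugacy classes (representative and size) are:
  [e] (size 1), [u] (size 2), [u²] (size 2), [u³] (size 2), [u⁴] (size 2), [u⁵] (size 2), [u¹⁸] (size 2), [u⁷] (size 2), [u¹⁶] (size 2), [u¹⁵] (size 2), [u¹⁴] (size 2), [u¹³] (size 2), [u¹²] (size 1), [u⁶v] (size 12), [u⁵v⁻¹] (size 12).
Class equation: 1 + 2 + 2 + 2 + 2 + 2 + 2 + 2 + 2 + 2 + 2 + 2 + 1 + 12 + 12 = 48 = |G|. So G has 15 conjugacy classes.

Answer: 15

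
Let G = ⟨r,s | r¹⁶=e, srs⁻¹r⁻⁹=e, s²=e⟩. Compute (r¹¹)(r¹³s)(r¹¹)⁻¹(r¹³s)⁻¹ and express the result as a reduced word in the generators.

[(r¹¹), (r¹³s)] = (r¹¹)·(r¹³s)·(r¹¹)⁻¹·(r¹³s)⁻¹.
  (r¹¹) · (r¹³s) = r⁸s
  (r⁸s) · (r⁵) = r⁵s
  (r⁵s) · (r¹¹s) = r⁸

Answer: r⁸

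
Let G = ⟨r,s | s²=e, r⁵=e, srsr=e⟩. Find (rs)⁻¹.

The order of (rs) is 2 (smallest k with (rs)ᵏ = e), so (rs)⁻¹ = (rs)¹ = rs.
Check: (rs) · (rs) → (rs) · r = s;   s · s = e, giving e as required.

Answer: rs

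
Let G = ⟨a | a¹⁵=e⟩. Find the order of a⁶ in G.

Compute successive powers until reaching e:
  (a⁶)¹ = a⁶, (a⁶)² = a¹², (a⁶)³ = a³, (a⁶)⁴ = a⁹, (a⁶)⁵ = e.
The smallest positive k with (a⁶)ᵏ = e is 5.

Answer: 5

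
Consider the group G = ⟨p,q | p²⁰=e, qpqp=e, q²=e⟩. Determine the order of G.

Enumerate words in the generators, reducing via the relations: the distinct elements are
  {e, p, q, pq, p², p³, p⁴, p⁵, p⁶, p⁷, p⁸, p⁹, p²q, p³q, p¹², p¹³, p¹¹, p¹⁰, p¹⁴, p¹⁵, p¹⁶, p¹⁷, p¹⁸, p¹⁹, p⁴q, p⁵q, p⁶q, p⁷q, p⁸q, p⁹q, p¹²q, p¹³q, p¹¹q, p¹⁰q, p¹⁴q, p¹⁵q, p¹⁶q, p¹⁷q, p¹⁸q, p¹⁹q}.
No further products give new elements, so |G| = 40.

Answer: 40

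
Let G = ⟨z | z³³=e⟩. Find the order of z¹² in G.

Compute successive powers until reaching e:
  (z¹²)¹ = z¹², (z¹²)² = z²⁴, (z¹²)³ = z³, (z¹²)⁴ = z¹⁵, (z¹²)⁵ = z²⁷, (z¹²)⁶ = z⁶, (z¹²)⁷ = z¹⁸, (z¹²)⁸ = z³⁰, (z¹²)⁹ = z⁹, (z¹²)¹⁰ = z²¹, (z¹²)¹¹ = e.
The smallest positive k with (z¹²)ᵏ = e is 11.

Answer: 11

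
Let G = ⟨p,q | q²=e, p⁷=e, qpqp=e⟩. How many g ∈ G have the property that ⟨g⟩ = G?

⟨g⟩ = G would require ord(g) = |G| = 14, but the maximum element order in G is 7 < 14. So G is not cyclic and no single element generates it: the count is 0.

Answer: 0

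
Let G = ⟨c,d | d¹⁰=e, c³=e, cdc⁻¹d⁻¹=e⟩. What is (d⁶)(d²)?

Compute (d⁶) · (d²) by multiplying left to right and reducing via the relations at each step:
  (d⁶) · d² = d⁸

Answer: d⁸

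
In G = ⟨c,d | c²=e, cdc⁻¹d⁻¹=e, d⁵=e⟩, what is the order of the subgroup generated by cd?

|⟨cd⟩| equals the order of cd. Compute successive powers until reaching e:
  (cd)¹ = cd, (cd)² = d², (cd)³ = cd³, (cd)⁴ = d⁴, (cd)⁵ = c, (cd)⁶ = d, (cd)⁷ = cd², (cd)⁸ = d³, (cd)⁹ = cd⁴, (cd)¹⁰ = e.
The smallest positive k with (cd)ᵏ = e is 10, so |⟨cd⟩| = 10.

Answer: 10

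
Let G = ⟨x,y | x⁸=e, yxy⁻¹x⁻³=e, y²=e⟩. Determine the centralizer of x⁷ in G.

⟨x⁷⟩ ⊆ C_G(x⁷) since powers of x⁷ commute with x⁷; so |C_G(x⁷)| ≥ |⟨x⁷⟩| = 8.
By orbit–stabilizer, |C_G(x⁷)| = |G| / |conj. class of x⁷| = 16 / 2 = 8.
The 8 elements commuting with x⁷ are {e, x, x², x³, x⁴, x⁵, x⁶, x⁷}.

Answer: {e, x, x², x³, x⁴, x⁵, x⁶, x⁷}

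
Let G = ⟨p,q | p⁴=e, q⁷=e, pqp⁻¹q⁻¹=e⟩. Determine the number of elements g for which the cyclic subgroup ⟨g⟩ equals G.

G is cyclic of order 28. An element generates G iff its order is 28, and a cyclic group of order 28 has exactly φ(28) = 12 such elements.

Answer: 12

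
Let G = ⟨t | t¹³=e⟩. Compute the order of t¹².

Compute successive powers until reaching e:
  (t¹²)¹ = t¹², (t¹²)² = t¹¹, (t¹²)³ = t¹⁰, (t¹²)⁴ = t⁹, (t¹²)⁵ = t⁸, (t¹²)⁶ = t⁷, (t¹²)⁷ = t⁶, (t¹²)⁸ = t⁵, (t¹²)⁹ = t⁴, (t¹²)¹⁰ = t³, (t¹²)¹¹ = t², (t¹²)¹² = t, (t¹²)¹³ = e.
The smallest positive k with (t¹²)ᵏ = e is 13.

Answer: 13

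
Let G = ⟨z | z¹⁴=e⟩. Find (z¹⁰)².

Compute successive powers of (z¹⁰), reducing at each step:
  (z¹⁰)²: (z¹⁰) · z¹⁰ = z⁶

Answer: z⁶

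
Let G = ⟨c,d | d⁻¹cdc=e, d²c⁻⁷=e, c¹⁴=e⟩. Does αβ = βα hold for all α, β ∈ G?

c·d = cd but d·c = c⁶d⁻¹, so c·d ≠ d·c and G is not abelian.

Answer: No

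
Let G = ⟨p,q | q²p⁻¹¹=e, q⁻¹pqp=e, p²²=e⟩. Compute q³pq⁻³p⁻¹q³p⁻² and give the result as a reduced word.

Multiply left to right, reducing at each step:
  (q⁻¹) · p = p¹⁰q
  (p¹⁰q) · q⁻³ = p²¹
  (p²¹) · p⁻¹ = p²⁰
  (p²⁰) · q³ = p⁹q
  (p⁹q) · p⁻² = q⁻¹

Answer: q⁻¹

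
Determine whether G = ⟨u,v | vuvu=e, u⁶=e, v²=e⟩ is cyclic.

Every cyclic group is abelian. But u·v = uv while v·u = u⁵v, so u·v ≠ v·u and G is not abelian. Hence G is not cyclic.

Answer: No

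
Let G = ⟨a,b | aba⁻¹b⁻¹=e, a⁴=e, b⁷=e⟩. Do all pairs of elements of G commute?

Each pair of generators commutes: a·b = ab = b·a. Since the generators pairwise commute, every element of G commutes with every other, so G is abelian.

Answer: Yes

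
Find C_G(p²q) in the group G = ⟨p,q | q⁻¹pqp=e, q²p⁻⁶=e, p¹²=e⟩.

⟨p²q⟩ ⊆ C_G(p²q) since powers of p²q commute with p²q; so |C_G(p²q)| ≥ |⟨p²q⟩| = 4.
By orbit–stabilizer, |C_G(p²q)| = |G| / |conj. class of p²q| = 24 / 6 = 4.
The 4 elements commuting with p²q are {e, p⁶, p²q, p²q⁻¹}.

Answer: {e, p⁶, p²q, p²q⁻¹}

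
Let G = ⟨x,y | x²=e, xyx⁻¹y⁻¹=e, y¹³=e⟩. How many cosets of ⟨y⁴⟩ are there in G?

First find ord(y⁴) by computing successive powers:
  (y⁴)¹ = y⁴, (y⁴)² = y⁸, (y⁴)³ = y¹², (y⁴)⁴ = y³, (y⁴)⁵ = y⁷, (y⁴)⁶ = y¹¹, (y⁴)⁷ = y², (y⁴)⁸ = y⁶, (y⁴)⁹ = y¹⁰, (y⁴)¹⁰ = y, (y⁴)¹¹ = y⁵, (y⁴)¹² = y⁹, (y⁴)¹³ = e.
So |⟨y⁴⟩| = ord(y⁴) = 13. With |G| = 26, by Lagrange [G : ⟨y⁴⟩] = 26/13 = 2.

Answer: 2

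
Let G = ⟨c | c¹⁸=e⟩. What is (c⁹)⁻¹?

The order of (c⁹) is 2 (smallest k with (c⁹)ᵏ = e), so (c⁹)⁻¹ = (c⁹)¹ = c⁹.
Check: (c⁹) · (c⁹) → (c⁹) · c⁹ = e, giving e as required.

Answer: c⁹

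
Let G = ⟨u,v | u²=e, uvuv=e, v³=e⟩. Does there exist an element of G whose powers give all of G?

Every cyclic group is abelian. But u·v = uv while v·u = uv², so u·v ≠ v·u and G is not abelian. Hence G is not cyclic.

Answer: No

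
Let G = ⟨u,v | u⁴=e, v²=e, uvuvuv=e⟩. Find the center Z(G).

An element z ∈ Z(G) iff z commutes with every generator.
For example e is central: e·u = u = u·e; e·v = v = v·e.
Whereas u ∉ Z(G) since u·v = uv ≠ vu = v·u.
Checking each of the 24 elements this way gives Z(G) = {e}, of order 1.

Answer: {e}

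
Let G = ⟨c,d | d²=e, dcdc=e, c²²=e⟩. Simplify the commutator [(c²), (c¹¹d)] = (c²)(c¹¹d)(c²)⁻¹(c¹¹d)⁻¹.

[(c²), (c¹¹d)] = (c²)·(c¹¹d)·(c²)⁻¹·(c¹¹d)⁻¹.
  (c²) · (c¹¹d) = c¹³d
  (c¹³d) · (c²⁰) = c¹⁵d
  (c¹⁵d) · (c¹¹d) = c⁴

Answer: c⁴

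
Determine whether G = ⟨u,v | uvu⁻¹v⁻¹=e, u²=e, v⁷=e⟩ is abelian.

Each pair of generators commutes: u·v = uv = v·u. Since the generators pairwise commute, every element of G commutes with every other, so G is abelian.

Answer: Yes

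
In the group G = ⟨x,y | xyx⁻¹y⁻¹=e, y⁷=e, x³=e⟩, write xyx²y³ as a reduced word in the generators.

Multiply left to right, reducing at each step:
  x · y = xy
  (xy) · x² = y
  y · y³ = y⁴

Answer: y⁴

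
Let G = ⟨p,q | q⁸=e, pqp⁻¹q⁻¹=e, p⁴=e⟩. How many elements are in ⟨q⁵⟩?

|⟨q⁵⟩| equals the order of q⁵. Compute successive powers until reaching e:
  (q⁵)¹ = q⁵, (q⁵)² = q², (q⁵)³ = q⁷, (q⁵)⁴ = q⁴, (q⁵)⁵ = q, (q⁵)⁶ = q⁶, (q⁵)⁷ = q³, (q⁵)⁸ = e.
The smallest positive k with (q⁵)ᵏ = e is 8, so |⟨q⁵⟩| = 8.

Answer: 8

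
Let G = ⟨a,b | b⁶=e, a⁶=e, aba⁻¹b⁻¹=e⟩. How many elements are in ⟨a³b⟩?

|⟨a³b⟩| equals the order of a³b. Compute successive powers until reaching e:
  (a³b)¹ = a³b, (a³b)² = b², (a³b)³ = a³b³, (a³b)⁴ = b⁴, (a³b)⁵ = a³b⁵, (a³b)⁶ = e.
The smallest positive k with (a³b)ᵏ = e is 6, so |⟨a³b⟩| = 6.

Answer: 6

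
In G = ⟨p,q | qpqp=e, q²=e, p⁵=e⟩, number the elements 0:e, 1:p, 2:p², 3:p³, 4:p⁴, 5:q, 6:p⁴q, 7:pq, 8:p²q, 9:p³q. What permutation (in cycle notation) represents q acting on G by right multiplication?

(0 5)(1 7)(2 8)(3 9)(4 6)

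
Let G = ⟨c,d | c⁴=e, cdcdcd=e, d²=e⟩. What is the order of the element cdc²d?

Compute successive powers until reaching e:
  (cdc²d)¹ = cdc²d, (cdc²d)² = e.
The smallest positive k with (cdc²d)ᵏ = e is 2.

Answer: 2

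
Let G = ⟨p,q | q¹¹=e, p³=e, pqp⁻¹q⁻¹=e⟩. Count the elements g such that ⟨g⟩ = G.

G is cyclic of order 33. An element generates G iff its order is 33, and a cyclic group of order 33 has exactly φ(33) = 20 such elements.

Answer: 20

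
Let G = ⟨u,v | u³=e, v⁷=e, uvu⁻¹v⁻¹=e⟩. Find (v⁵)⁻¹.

The order of (v⁵) is 7 (smallest k with (v⁵)ᵏ = e), so (v⁵)⁻¹ = (v⁵)⁶ = v².
Check: (v⁵) · (v²) → (v⁵) · v² = e, giving e as required.

Answer: v²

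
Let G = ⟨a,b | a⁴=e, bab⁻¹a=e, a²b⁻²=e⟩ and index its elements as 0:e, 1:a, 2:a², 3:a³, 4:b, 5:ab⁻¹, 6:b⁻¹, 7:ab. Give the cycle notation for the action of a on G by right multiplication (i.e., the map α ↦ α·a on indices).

(0 1 2 3)(4 5 6 7)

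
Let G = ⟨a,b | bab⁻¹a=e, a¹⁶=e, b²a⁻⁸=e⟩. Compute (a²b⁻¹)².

Compute successive powers of (a²b⁻¹), reducing at each step:
  (a²b⁻¹)²: (a²b⁻¹) · a² = b⁻¹;   (b⁻¹) · b⁻¹ = a⁸

Answer: a⁸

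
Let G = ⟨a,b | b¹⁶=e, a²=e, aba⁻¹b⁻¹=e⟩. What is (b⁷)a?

Compute (b⁷) · a by multiplying left to right and reducing via the relations at each step:
  (b⁷) · a = ab⁷

Answer: ab⁷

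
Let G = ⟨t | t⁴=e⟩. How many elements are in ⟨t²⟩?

|⟨t²⟩| equals the order of t². Compute successive powers until reaching e:
  (t²)¹ = t², (t²)² = e.
The smallest positive k with (t²)ᵏ = e is 2, so |⟨t²⟩| = 2.

Answer: 2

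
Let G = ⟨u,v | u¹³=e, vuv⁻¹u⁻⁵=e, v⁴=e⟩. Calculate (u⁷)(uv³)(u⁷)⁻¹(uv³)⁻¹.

[(u⁷), (uv³)] = (u⁷)·(uv³)·(u⁷)⁻¹·(uv³)⁻¹.
  (u⁷) · (uv³) = u⁸v³
  (u⁸v³) · (u⁶) = u⁴v³
  (u⁴v³) · (u⁸v) = u³

Answer: u³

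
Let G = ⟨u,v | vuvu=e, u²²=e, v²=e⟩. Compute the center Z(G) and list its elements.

An element z ∈ Z(G) iff z commutes with every generator.
For example u¹¹ is central: (u¹¹)·u = u¹² = u·(u¹¹); (u¹¹)·v = u¹¹v = v·(u¹¹).
Whereas u ∉ Z(G) since u·v = uv ≠ u²¹v = v·u.
Checking each of the 44 elements this way gives Z(G) = {e, u¹¹}, of order 2.

Answer: {e, u¹¹}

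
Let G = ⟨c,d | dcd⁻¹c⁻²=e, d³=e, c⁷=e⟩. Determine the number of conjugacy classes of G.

The conjugacy classes (representative and size) are:
  [e] (size 1), [c²] (size 3), [c⁵] (size 3), [d] (size 7), [d²] (size 7).
Class equation: 1 + 3 + 3 + 7 + 7 = 21 = |G|. So G has 5 conjugacy classes.

Answer: 5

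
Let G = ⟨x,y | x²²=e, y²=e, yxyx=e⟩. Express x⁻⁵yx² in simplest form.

Multiply left to right, reducing at each step:
  (x¹⁷) · y = x¹⁷y
  (x¹⁷y) · x² = x¹⁵y

Answer: x¹⁵y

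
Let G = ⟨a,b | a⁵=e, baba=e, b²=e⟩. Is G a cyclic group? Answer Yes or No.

Every cyclic group is abelian. But a·b = ab while b·a = a⁴b, so a·b ≠ b·a and G is not abelian. Hence G is not cyclic.

Answer: No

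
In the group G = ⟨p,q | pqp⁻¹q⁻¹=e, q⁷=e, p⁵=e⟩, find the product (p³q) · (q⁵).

Compute (p³q) · (q⁵) by multiplying left to right and reducing via the relations at each step:
  (p³q) · q⁵ = p³q⁶

Answer: p³q⁶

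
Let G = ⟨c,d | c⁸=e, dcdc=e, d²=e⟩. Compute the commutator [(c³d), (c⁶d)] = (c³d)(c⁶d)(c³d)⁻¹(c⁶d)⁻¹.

[(c³d), (c⁶d)] = (c³d)·(c⁶d)·(c³d)⁻¹·(c⁶d)⁻¹.
  (c³d) · (c⁶d) = c⁵
  (c⁵) · (c³d) = d
  d · (c⁶d) = c²

Answer: c²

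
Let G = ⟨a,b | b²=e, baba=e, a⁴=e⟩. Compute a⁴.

Compute successive powers of a, reducing at each step:
  a²: a · a = a²
  a³: (a²) · a = a³
  a⁴: (a³) · a = e

Answer: e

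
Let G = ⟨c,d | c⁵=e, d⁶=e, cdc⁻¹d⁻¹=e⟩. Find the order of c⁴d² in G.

Compute successive powers until reaching e:
  (c⁴d²)¹ = c⁴d², (c⁴d²)² = c³d⁴, (c⁴d²)³ = c², (c⁴d²)⁴ = cd², (c⁴d²)⁵ = d⁴, (c⁴d²)⁶ = c⁴, (c⁴d²)⁷ = c³d², (c⁴d²)⁸ = c²d⁴, (c⁴d²)⁹ = c, (c⁴d²)¹⁰ = d², (c⁴d²)¹¹ = c⁴d⁴, (c⁴d²)¹² = c³, (c⁴d²)¹³ = c²d², (c⁴d²)¹⁴ = cd⁴, (c⁴d²)¹⁵ = e.
The smallest positive k with (c⁴d²)ᵏ = e is 15.

Answer: 15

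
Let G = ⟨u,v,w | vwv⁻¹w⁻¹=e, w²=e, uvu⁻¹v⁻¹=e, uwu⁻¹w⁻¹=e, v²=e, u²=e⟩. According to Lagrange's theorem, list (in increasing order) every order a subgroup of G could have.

|G| = 8 = 2³. By Lagrange's theorem the order of any subgroup divides 8; the divisors of 8 are 1, 2, 4, 8.

Answer: 1, 2, 4, 8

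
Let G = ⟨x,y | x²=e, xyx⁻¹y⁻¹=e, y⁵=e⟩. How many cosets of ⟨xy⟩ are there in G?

First find ord(xy) by computing successive powers:
  (xy)¹ = xy, (xy)² = y², (xy)³ = xy³, (xy)⁴ = y⁴, (xy)⁵ = x, (xy)⁶ = y, (xy)⁷ = xy², (xy)⁸ = y³, (xy)⁹ = xy⁴, (xy)¹⁰ = e.
So |⟨xy⟩| = ord(xy) = 10. With |G| = 10, by Lagrange [G : ⟨xy⟩] = 10/10 = 1.

Answer: 1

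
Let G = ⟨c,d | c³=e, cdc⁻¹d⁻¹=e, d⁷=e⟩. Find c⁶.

Compute successive powers of c, reducing at each step:
  c²: c · c = c²
  c³: (c²) · c = e
  c⁴: e · c = c
  c⁵: c · c = c²
  c⁶: (c²) · c = e

Answer: e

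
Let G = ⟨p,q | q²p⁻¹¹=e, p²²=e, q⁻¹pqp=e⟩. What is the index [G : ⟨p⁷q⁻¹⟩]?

First find ord(p⁷q⁻¹) by computing successive powers:
  (p⁷q⁻¹)¹ = p⁷q⁻¹, (p⁷q⁻¹)² = p¹¹, (p⁷q⁻¹)³ = p⁷q, (p⁷q⁻¹)⁴ = e.
So |⟨p⁷q⁻¹⟩| = ord(p⁷q⁻¹) = 4. With |G| = 44, by Lagrange [G : ⟨p⁷q⁻¹⟩] = 44/4 = 11.

Answer: 11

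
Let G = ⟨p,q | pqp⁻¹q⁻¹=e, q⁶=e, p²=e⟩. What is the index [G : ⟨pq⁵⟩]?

First find ord(pq⁵) by computing successive powers:
  (pq⁵)¹ = pq⁵, (pq⁵)² = q⁴, (pq⁵)³ = pq³, (pq⁵)⁴ = q², (pq⁵)⁵ = pq, (pq⁵)⁶ = e.
So |⟨pq⁵⟩| = ord(pq⁵) = 6. With |G| = 12, by Lagrange [G : ⟨pq⁵⟩] = 12/6 = 2.

Answer: 2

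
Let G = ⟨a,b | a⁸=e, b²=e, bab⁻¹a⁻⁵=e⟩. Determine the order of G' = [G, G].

G' = [G, G] is generated by all commutators. The generator-pair commutators are: [a, b] = a⁴.
The subgroup they normally generate is {e, a⁴}, of order 2.
Check: |G/G'| = 16/2 = 8 is the order of the abelianisation.

Answer: 2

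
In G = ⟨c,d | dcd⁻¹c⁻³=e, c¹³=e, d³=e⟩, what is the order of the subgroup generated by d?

|⟨d⟩| equals the order of d. Compute successive powers until reaching e:
  d¹ = d, d² = d², d³ = e.
The smallest positive k with dᵏ = e is 3, so |⟨d⟩| = 3.

Answer: 3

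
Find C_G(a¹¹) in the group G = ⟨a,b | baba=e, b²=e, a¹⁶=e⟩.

⟨a¹¹⟩ ⊆ C_G(a¹¹) since powers of a¹¹ commute with a¹¹; so |C_G(a¹¹)| ≥ |⟨a¹¹⟩| = 16.
By orbit–stabilizer, |C_G(a¹¹)| = |G| / |conj. class of a¹¹| = 32 / 2 = 16.
The 16 elements commuting with a¹¹ are {e, a, a², a³, a⁴, a⁵, a⁶, a⁷, a⁸, a⁹, a¹⁰, a¹¹, a¹², a¹³, a¹⁴, a¹⁵}.

Answer: {e, a, a², a³, a⁴, a⁵, a⁶, a⁷, a⁸, a⁹, a¹⁰, a¹¹, a¹², a¹³, a¹⁴, a¹⁵}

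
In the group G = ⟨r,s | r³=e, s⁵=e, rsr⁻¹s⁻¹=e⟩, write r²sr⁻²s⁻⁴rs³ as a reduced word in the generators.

Multiply left to right, reducing at each step:
  (r²) · s = r²s
  (r²s) · r⁻² = s
  s · s⁻⁴ = s²
  (s²) · r = rs²
  (rs²) · s³ = r

Answer: r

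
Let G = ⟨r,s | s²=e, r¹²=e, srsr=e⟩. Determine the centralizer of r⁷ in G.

⟨r⁷⟩ ⊆ C_G(r⁷) since powers of r⁷ commute with r⁷; so |C_G(r⁷)| ≥ |⟨r⁷⟩| = 12.
By orbit–stabilizer, |C_G(r⁷)| = |G| / |conj. class of r⁷| = 24 / 2 = 12.
The 12 elements commuting with r⁷ are {e, r, r², r³, r⁴, r⁵, r⁶, r⁷, r⁸, r⁹, r¹⁰, r¹¹}.

Answer: {e, r, r², r³, r⁴, r⁵, r⁶, r⁷, r⁸, r⁹, r¹⁰, r¹¹}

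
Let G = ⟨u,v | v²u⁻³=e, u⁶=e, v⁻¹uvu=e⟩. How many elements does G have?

Enumerate words in the generators, reducing via the relations: the distinct elements are
  {e, u, v, uv, u², u³, u⁴, u⁵, u²v, v⁻¹, uv⁻¹, u²v⁻¹}.
No further products give new elements, so |G| = 12.

Answer: 12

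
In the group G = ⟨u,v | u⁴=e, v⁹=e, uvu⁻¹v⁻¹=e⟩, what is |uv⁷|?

Compute successive powers until reaching e:
  (uv⁷)¹ = uv⁷, (uv⁷)² = u²v⁵, (uv⁷)³ = u³v³, (uv⁷)⁴ = v, (uv⁷)⁵ = uv⁸, (uv⁷)⁶ = u²v⁶, (uv⁷)⁷ = u³v⁴, (uv⁷)⁸ = v², (uv⁷)⁹ = u, (uv⁷)¹⁰ = u²v⁷, (uv⁷)¹¹ = u³v⁵, (uv⁷)¹² = v³, (uv⁷)¹³ = uv, (uv⁷)¹⁴ = u²v⁸, (uv⁷)¹⁵ = u³v⁶, (uv⁷)¹⁶ = v⁴, (uv⁷)¹⁷ = uv², (uv⁷)¹⁸ = u², (uv⁷)¹⁹ = u³v⁷, (uv⁷)²⁰ = v⁵, (uv⁷)²¹ = uv³, (uv⁷)²² = u²v, (uv⁷)²³ = u³v⁸, (uv⁷)²⁴ = v⁶, (uv⁷)²⁵ = uv⁴, (uv⁷)²⁶ = u²v², (uv⁷)²⁷ = u³, (uv⁷)²⁸ = v⁷, (uv⁷)²⁹ = uv⁵, (uv⁷)³⁰ = u²v³, (uv⁷)³¹ = u³v, (uv⁷)³² = v⁸, (uv⁷)³³ = uv⁶, (uv⁷)³⁴ = u²v⁴, (uv⁷)³⁵ = u³v², (uv⁷)³⁶ = e.
The smallest positive k with (uv⁷)ᵏ = e is 36.

Answer: 36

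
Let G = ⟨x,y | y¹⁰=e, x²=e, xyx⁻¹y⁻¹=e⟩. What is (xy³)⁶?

Compute successive powers of (xy³), reducing at each step:
  (xy³)²: (xy³) · x = y³;   (y³) · y³ = y⁶
  (xy³)³: (y⁶) · x = xy⁶;   (xy⁶) · y³ = xy⁹
  (xy³)⁴: (xy⁹) · x = y⁹;   (y⁹) · y³ = y²
  (xy³)⁵: (y²) · x = xy²;   (xy²) · y³ = xy⁵
  (xy³)⁶: (xy⁵) · x = y⁵;   (y⁵) · y³ = y⁸

Answer: y⁸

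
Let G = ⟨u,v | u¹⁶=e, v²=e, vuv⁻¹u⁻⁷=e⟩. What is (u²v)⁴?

Compute successive powers of (u²v), reducing at each step:
  (u²v)²: (u²v) · u² = v;   v · v = e
  (u²v)³: e · u² = u²;   (u²) · v = u²v
  (u²v)⁴: (u²v) · u² = v;   v · v = e

Answer: e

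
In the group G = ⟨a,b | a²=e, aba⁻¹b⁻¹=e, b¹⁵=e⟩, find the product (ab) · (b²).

Compute (ab) · (b²) by multiplying left to right and reducing via the relations at each step:
  (ab) · b² = ab³

Answer: ab³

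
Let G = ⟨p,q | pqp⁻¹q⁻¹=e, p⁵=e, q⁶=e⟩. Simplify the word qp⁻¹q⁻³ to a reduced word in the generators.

Multiply left to right, reducing at each step:
  q · p⁻¹ = p⁴q
  (p⁴q) · q⁻³ = p⁴q⁴

Answer: p⁴q⁴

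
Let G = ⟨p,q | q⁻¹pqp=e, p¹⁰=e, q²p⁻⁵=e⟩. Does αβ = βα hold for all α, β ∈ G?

p·q = pq but q·p = p⁴q⁻¹, so p·q ≠ q·p and G is not abelian.

Answer: No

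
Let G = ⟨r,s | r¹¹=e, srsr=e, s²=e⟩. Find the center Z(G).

An element z ∈ Z(G) iff z commutes with every generator.
For example e is central: e·r = r = r·e; e·s = s = s·e.
Whereas r ∉ Z(G) since r·s = rs ≠ r¹⁰s = s·r.
Checking each of the 22 elements this way gives Z(G) = {e}, of order 1.

Answer: {e}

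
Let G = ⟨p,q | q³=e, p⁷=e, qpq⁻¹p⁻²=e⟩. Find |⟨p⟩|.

|⟨p⟩| equals the order of p. Compute successive powers until reaching e:
  p¹ = p, p² = p², p³ = p³, p⁴ = p⁴, p⁵ = p⁵, p⁶ = p⁶, p⁷ = e.
The smallest positive k with pᵏ = e is 7, so |⟨p⟩| = 7.

Answer: 7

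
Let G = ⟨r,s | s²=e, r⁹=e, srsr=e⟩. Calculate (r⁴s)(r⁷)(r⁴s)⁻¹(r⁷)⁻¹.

[(r⁴s), (r⁷)] = (r⁴s)·(r⁷)·(r⁴s)⁻¹·(r⁷)⁻¹.
  (r⁴s) · (r⁷) = r⁶s
  (r⁶s) · (r⁴s) = r²
  (r²) · (r²) = r⁴

Answer: r⁴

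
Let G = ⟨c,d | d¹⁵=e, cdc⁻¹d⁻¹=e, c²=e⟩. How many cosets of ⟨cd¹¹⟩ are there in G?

First find ord(cd¹¹) by computing successive powers:
  (cd¹¹)¹ = cd¹¹, (cd¹¹)² = d⁷, (cd¹¹)³ = cd³, (cd¹¹)⁴ = d¹⁴, (cd¹¹)⁵ = cd¹⁰, (cd¹¹)⁶ = d⁶, (cd¹¹)⁷ = cd², (cd¹¹)⁸ = d¹³, (cd¹¹)⁹ = cd⁹, (cd¹¹)¹⁰ = d⁵, (cd¹¹)¹¹ = cd, (cd¹¹)¹² = d¹², (cd¹¹)¹³ = cd⁸, (cd¹¹)¹⁴ = d⁴, (cd¹¹)¹⁵ = c, (cd¹¹)¹⁶ = d¹¹, (cd¹¹)¹⁷ = cd⁷, (cd¹¹)¹⁸ = d³, (cd¹¹)¹⁹ = cd¹⁴, (cd¹¹)²⁰ = d¹⁰, (cd¹¹)²¹ = cd⁶, (cd¹¹)²² = d², (cd¹¹)²³ = cd¹³, (cd¹¹)²⁴ = d⁹, (cd¹¹)²⁵ = cd⁵, (cd¹¹)²⁶ = d, (cd¹¹)²⁷ = cd¹², (cd¹¹)²⁸ = d⁸, (cd¹¹)²⁹ = cd⁴, (cd¹¹)³⁰ = e.
So |⟨cd¹¹⟩| = ord(cd¹¹) = 30. With |G| = 30, by Lagrange [G : ⟨cd¹¹⟩] = 30/30 = 1.

Answer: 1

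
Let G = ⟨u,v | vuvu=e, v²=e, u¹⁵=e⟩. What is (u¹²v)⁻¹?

The order of (u¹²v) is 2 (smallest k with (u¹²v)ᵏ = e), so (u¹²v)⁻¹ = (u¹²v)¹ = u¹²v.
Check: (u¹²v) · (u¹²v) → (u¹²v) · u¹² = v;   v · v = e, giving e as required.

Answer: u¹²v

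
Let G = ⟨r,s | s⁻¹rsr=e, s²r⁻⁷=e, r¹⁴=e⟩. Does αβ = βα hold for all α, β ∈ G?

r·s = rs but s·r = r⁶s⁻¹, so r·s ≠ s·r and G is not abelian.

Answer: No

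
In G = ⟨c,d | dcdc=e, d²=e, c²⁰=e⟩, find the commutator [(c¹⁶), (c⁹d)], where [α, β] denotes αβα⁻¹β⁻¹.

[(c¹⁶), (c⁹d)] = (c¹⁶)·(c⁹d)·(c¹⁶)⁻¹·(c⁹d)⁻¹.
  (c¹⁶) · (c⁹d) = c⁵d
  (c⁵d) · (c⁴) = cd
  (cd) · (c⁹d) = c¹²

Answer: c¹²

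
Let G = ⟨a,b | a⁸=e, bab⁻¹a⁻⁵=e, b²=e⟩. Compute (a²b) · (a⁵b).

Compute (a²b) · (a⁵b) by multiplying left to right and reducing via the relations at each step:
  (a²b) · a⁵ = a³b
  (a³b) · b = a³

Answer: a³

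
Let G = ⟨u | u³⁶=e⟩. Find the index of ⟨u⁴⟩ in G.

First find ord(u⁴) by computing successive powers:
  (u⁴)¹ = u⁴, (u⁴)² = u⁸, (u⁴)³ = u¹², (u⁴)⁴ = u¹⁶, (u⁴)⁵ = u²⁰, (u⁴)⁶ = u²⁴, (u⁴)⁷ = u²⁸, (u⁴)⁸ = u³², (u⁴)⁹ = e.
So |⟨u⁴⟩| = ord(u⁴) = 9. With |G| = 36, by Lagrange [G : ⟨u⁴⟩] = 36/9 = 4.

Answer: 4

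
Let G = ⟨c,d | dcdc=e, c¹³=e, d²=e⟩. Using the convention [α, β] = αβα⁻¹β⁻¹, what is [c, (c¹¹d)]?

[c, (c¹¹d)] = c·(c¹¹d)·c⁻¹·(c¹¹d)⁻¹.
  c · (c¹¹d) = c¹²d
  (c¹²d) · (c¹²) = d
  d · (c¹¹d) = c²

Answer: c²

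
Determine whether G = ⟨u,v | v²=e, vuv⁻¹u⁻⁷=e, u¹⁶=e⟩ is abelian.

u·v = uv but v·u = u⁷v, so u·v ≠ v·u and G is not abelian.

Answer: No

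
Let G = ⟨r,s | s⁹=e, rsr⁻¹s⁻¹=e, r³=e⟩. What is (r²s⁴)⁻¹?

The order of (r²s⁴) is 9 (smallest k with (r²s⁴)ᵏ = e), so (r²s⁴)⁻¹ = (r²s⁴)⁸ = rs⁵.
Check: (r²s⁴) · (rs⁵) → (r²s⁴) · r = s⁴;   (s⁴) · s⁵ = e, giving e as required.

Answer: rs⁵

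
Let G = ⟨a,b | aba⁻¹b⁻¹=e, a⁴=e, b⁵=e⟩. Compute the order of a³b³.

Compute successive powers until reaching e:
  (a³b³)¹ = a³b³, (a³b³)² = a²b, (a³b³)³ = ab⁴, (a³b³)⁴ = b², (a³b³)⁵ = a³, (a³b³)⁶ = a²b³, (a³b³)⁷ = ab, (a³b³)⁸ = b⁴, (a³b³)⁹ = a³b², (a³b³)¹⁰ = a², (a³b³)¹¹ = ab³, (a³b³)¹² = b, (a³b³)¹³ = a³b⁴, (a³b³)¹⁴ = a²b², (a³b³)¹⁵ = a, (a³b³)¹⁶ = b³, (a³b³)¹⁷ = a³b, (a³b³)¹⁸ = a²b⁴, (a³b³)¹⁹ = ab², (a³b³)²⁰ = e.
The smallest positive k with (a³b³)ᵏ = e is 20.

Answer: 20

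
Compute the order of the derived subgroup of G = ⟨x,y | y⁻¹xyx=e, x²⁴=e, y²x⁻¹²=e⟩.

G' = [G, G] is generated by all commutators. The generator-pair commutators are: [x, y] = x².
The subgroup they normally generate is {e, x², x⁴, x⁶, x⁸, x¹⁰, x¹², x¹⁴, x¹⁶, x¹⁸, x²⁰, x²²}, of order 12.
Check: |G/G'| = 48/12 = 4 is the order of the abelianisation.

Answer: 12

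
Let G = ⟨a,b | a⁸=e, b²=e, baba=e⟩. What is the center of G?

An element z ∈ Z(G) iff z commutes with every generator.
For example a⁴ is central: (a⁴)·a = a⁵ = a·(a⁴); (a⁴)·b = a⁴b = b·(a⁴).
Whereas a ∉ Z(G) since a·b = ab ≠ a⁷b = b·a.
Checking each of the 16 elements this way gives Z(G) = {e, a⁴}, of order 2.

Answer: {e, a⁴}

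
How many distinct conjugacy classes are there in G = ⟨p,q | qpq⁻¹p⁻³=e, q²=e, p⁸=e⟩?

The conjugacy classes (representative and size) are:
  [e] (size 1), [p³] (size 2), [p²] (size 2), [p⁴] (size 1), [p⁵] (size 2), [p⁴q] (size 4), [pq] (size 4).
Class equation: 1 + 2 + 2 + 1 + 2 + 4 + 4 = 16 = |G|. So G has 7 conjugacy classes.

Answer: 7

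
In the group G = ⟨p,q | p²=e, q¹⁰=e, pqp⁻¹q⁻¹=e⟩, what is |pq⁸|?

Compute successive powers until reaching e:
  (pq⁸)¹ = pq⁸, (pq⁸)² = q⁶, (pq⁸)³ = pq⁴, (pq⁸)⁴ = q², (pq⁸)⁵ = p, (pq⁸)⁶ = q⁸, (pq⁸)⁷ = pq⁶, (pq⁸)⁸ = q⁴, (pq⁸)⁹ = pq², (pq⁸)¹⁰ = e.
The smallest positive k with (pq⁸)ᵏ = e is 10.

Answer: 10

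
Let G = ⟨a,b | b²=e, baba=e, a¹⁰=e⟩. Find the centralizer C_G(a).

⟨a⟩ ⊆ C_G(a) since powers of a commute with a; so |C_G(a)| ≥ |⟨a⟩| = 10.
By orbit–stabilizer, |C_G(a)| = |G| / |conj. class of a| = 20 / 2 = 10.
The 10 elements commuting with a are {e, a, a², a³, a⁴, a⁵, a⁶, a⁷, a⁸, a⁹}.

Answer: {e, a, a², a³, a⁴, a⁵, a⁶, a⁷, a⁸, a⁹}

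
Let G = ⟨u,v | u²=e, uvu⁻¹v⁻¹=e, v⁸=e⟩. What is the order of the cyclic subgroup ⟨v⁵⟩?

|⟨v⁵⟩| equals the order of v⁵. Compute successive powers until reaching e:
  (v⁵)¹ = v⁵, (v⁵)² = v², (v⁵)³ = v⁷, (v⁵)⁴ = v⁴, (v⁵)⁵ = v, (v⁵)⁶ = v⁶, (v⁵)⁷ = v³, (v⁵)⁸ = e.
The smallest positive k with (v⁵)ᵏ = e is 8, so |⟨v⁵⟩| = 8.

Answer: 8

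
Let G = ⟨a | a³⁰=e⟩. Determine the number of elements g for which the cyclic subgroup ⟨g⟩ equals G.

G is cyclic of order 30. An element generates G iff its order is 30, and a cyclic group of order 30 has exactly φ(30) = 8 such elements.

Answer: 8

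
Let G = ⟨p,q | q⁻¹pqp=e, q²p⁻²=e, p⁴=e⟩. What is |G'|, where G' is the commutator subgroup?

G' = [G, G] is generated by all commutators. The generator-pair commutators are: [p, q] = p².
The subgroup they normally generate is {e, p²}, of order 2.
Check: |G/G'| = 8/2 = 4 is the order of the abelianisation.

Answer: 2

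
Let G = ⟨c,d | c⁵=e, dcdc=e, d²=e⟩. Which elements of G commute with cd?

⟨cd⟩ ⊆ C_G(cd) since powers of cd commute with cd; so |C_G(cd)| ≥ |⟨cd⟩| = 2.
By orbit–stabilizer, |C_G(cd)| = |G| / |conj. class of cd| = 10 / 5 = 2.
The 2 elements commuting with cd are {e, cd}.

Answer: {e, cd}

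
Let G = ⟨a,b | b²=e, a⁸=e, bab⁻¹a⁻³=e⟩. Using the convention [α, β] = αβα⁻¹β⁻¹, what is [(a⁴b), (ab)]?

[(a⁴b), (ab)] = (a⁴b)·(ab)·(a⁴b)⁻¹·(ab)⁻¹.
  (a⁴b) · (ab) = a⁷
  (a⁷) · (a⁴b) = a³b
  (a³b) · (a⁵b) = a²

Answer: a²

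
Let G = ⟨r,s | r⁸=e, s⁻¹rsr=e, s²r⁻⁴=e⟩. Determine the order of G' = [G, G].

G' = [G, G] is generated by all commutators. The generator-pair commutators are: [r, s] = r².
The subgroup they normally generate is {e, r², r⁴, r⁶}, of order 4.
Check: |G/G'| = 16/4 = 4 is the order of the abelianisation.

Answer: 4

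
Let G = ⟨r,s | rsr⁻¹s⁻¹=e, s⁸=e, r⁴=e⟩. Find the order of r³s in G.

Compute successive powers until reaching e:
  (r³s)¹ = r³s, (r³s)² = r²s², (r³s)³ = rs³, (r³s)⁴ = s⁴, (r³s)⁵ = r³s⁵, (r³s)⁶ = r²s⁶, (r³s)⁷ = rs⁷, (r³s)⁸ = e.
The smallest positive k with (r³s)ᵏ = e is 8.

Answer: 8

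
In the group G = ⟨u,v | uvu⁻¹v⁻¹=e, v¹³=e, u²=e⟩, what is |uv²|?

Compute successive powers until reaching e:
  (uv²)¹ = uv², (uv²)² = v⁴, (uv²)³ = uv⁶, (uv²)⁴ = v⁸, (uv²)⁵ = uv¹⁰, (uv²)⁶ = v¹², (uv²)⁷ = uv, (uv²)⁸ = v³, (uv²)⁹ = uv⁵, (uv²)¹⁰ = v⁷, (uv²)¹¹ = uv⁹, (uv²)¹² = v¹¹, (uv²)¹³ = u, (uv²)¹⁴ = v², (uv²)¹⁵ = uv⁴, (uv²)¹⁶ = v⁶, (uv²)¹⁷ = uv⁸, (uv²)¹⁸ = v¹⁰, (uv²)¹⁹ = uv¹², (uv²)²⁰ = v, (uv²)²¹ = uv³, (uv²)²² = v⁵, (uv²)²³ = uv⁷, (uv²)²⁴ = v⁹, (uv²)²⁵ = uv¹¹, (uv²)²⁶ = e.
The smallest positive k with (uv²)ᵏ = e is 26.

Answer: 26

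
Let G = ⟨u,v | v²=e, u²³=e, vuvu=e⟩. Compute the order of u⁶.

Compute successive powers until reaching e:
  (u⁶)¹ = u⁶, (u⁶)² = u¹², (u⁶)³ = u¹⁸, (u⁶)⁴ = u, (u⁶)⁵ = u⁷, (u⁶)⁶ = u¹³, (u⁶)⁷ = u¹⁹, (u⁶)⁸ = u², (u⁶)⁹ = u⁸, (u⁶)¹⁰ = u¹⁴, (u⁶)¹¹ = u²⁰, (u⁶)¹² = u³, (u⁶)¹³ = u⁹, (u⁶)¹⁴ = u¹⁵, (u⁶)¹⁵ = u²¹, (u⁶)¹⁶ = u⁴, (u⁶)¹⁷ = u¹⁰, (u⁶)¹⁸ = u¹⁶, (u⁶)¹⁹ = u²², (u⁶)²⁰ = u⁵, (u⁶)²¹ = u¹¹, (u⁶)²² = u¹⁷, (u⁶)²³ = e.
The smallest positive k with (u⁶)ᵏ = e is 23.

Answer: 23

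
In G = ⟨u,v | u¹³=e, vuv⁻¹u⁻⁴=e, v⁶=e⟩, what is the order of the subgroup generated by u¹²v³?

|⟨u¹²v³⟩| equals the order of u¹²v³. Compute successive powers until reaching e:
  (u¹²v³)¹ = u¹²v³, (u¹²v³)² = e.
The smallest positive k with (u¹²v³)ᵏ = e is 2, so |⟨u¹²v³⟩| = 2.

Answer: 2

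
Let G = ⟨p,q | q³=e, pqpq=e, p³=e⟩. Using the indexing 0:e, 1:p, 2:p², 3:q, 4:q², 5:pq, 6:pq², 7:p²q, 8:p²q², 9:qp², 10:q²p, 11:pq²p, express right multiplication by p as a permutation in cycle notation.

(0 1 2)(3 8 9)(4 10 5)(6 11 7)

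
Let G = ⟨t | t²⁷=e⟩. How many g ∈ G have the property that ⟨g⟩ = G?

G is cyclic of order 27. An element generates G iff its order is 27, and a cyclic group of order 27 has exactly φ(27) = 18 such elements.

Answer: 18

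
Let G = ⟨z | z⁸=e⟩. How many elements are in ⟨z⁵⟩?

|⟨z⁵⟩| equals the order of z⁵. Compute successive powers until reaching e:
  (z⁵)¹ = z⁵, (z⁵)² = z², (z⁵)³ = z⁷, (z⁵)⁴ = z⁴, (z⁵)⁵ = z, (z⁵)⁶ = z⁶, (z⁵)⁷ = z³, (z⁵)⁸ = e.
The smallest positive k with (z⁵)ᵏ = e is 8, so |⟨z⁵⟩| = 8.

Answer: 8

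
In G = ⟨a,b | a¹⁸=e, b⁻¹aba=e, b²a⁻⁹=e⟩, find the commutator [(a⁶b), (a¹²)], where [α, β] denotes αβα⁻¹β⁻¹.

[(a⁶b), (a¹²)] = (a⁶b)·(a¹²)·(a⁶b)⁻¹·(a¹²)⁻¹.
  (a⁶b) · (a¹²) = a³b⁻¹
  (a³b⁻¹) · (a⁶b⁻¹) = a⁶
  (a⁶) · (a⁶) = a¹²

Answer: a¹²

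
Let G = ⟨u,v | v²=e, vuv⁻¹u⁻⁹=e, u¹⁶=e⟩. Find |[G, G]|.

G' = [G, G] is generated by all commutators. The generator-pair commutators are: [u, v] = u⁸.
The subgroup they normally generate is {e, u⁸}, of order 2.
Check: |G/G'| = 32/2 = 16 is the order of the abelianisation.

Answer: 2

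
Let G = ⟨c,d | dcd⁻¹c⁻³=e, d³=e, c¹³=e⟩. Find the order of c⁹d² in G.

Compute successive powers until reaching e:
  (c⁹d²)¹ = c⁹d², (c⁹d²)² = c¹²d, (c⁹d²)³ = e.
The smallest positive k with (c⁹d²)ᵏ = e is 3.

Answer: 3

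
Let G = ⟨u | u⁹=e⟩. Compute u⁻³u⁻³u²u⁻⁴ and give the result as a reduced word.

Multiply left to right, reducing at each step:
  (u⁶) · u⁻³ = u³
  (u³) · u² = u⁵
  (u⁵) · u⁻⁴ = u

Answer: u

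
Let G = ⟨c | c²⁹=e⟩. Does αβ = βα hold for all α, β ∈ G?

G has a single generator, so G is cyclic and hence abelian.

Answer: Yes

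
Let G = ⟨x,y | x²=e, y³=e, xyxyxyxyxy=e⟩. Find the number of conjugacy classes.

The conjugacy classes (representative and size) are:
  [e] (size 1), [xyxy²xyxy²x] (size 15), [yxyxy²x] (size 20), [xy²xy²x] (size 12), [y²xyxy²] (size 12).
Class equation: 1 + 15 + 20 + 12 + 12 = 60 = |G|. So G has 5 conjugacy classes.

Answer: 5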